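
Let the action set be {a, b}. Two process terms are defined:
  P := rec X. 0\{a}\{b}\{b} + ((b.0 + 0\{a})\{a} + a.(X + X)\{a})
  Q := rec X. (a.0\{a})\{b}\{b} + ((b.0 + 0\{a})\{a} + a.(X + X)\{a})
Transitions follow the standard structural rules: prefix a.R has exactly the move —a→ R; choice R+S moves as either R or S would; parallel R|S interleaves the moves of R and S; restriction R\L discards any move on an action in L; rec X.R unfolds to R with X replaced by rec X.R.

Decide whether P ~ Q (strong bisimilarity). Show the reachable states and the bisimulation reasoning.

P ≁ Q

P's transition system — 4 states:
  m0 = rec X. 0\{a}\{b}\{b} + ((b.0 + 0\{a})\{a} + a.(X + X)\{a}) → =a=> m1, =b=> m2
  m1 = ((rec X. 0\{a}\{b}\{b} + ((b.0 + 0\{a})\{a} + a.(X + X)\{a})) + (rec X. 0\{a}\{b}\{b} + ((b.0 + 0\{a})\{a} + a.(X + X)\{a})))\{a} → =b=> m3
  m2 = 0\{a} → stopped
  m3 = 0\{a}\{a} → stopped
Q's transition system — 5 states:
  n0 = rec X. (a.0\{a})\{b}\{b} + ((b.0 + 0\{a})\{a} + a.(X + X)\{a}) → =a=> n1, =a=> n2, =b=> n3
  n1 = ((rec X. (a.0\{a})\{b}\{b} + ((b.0 + 0\{a})\{a} + a.(X + X)\{a})) + (rec X. (a.0\{a})\{b}\{b} + ((b.0 + 0\{a})\{a} + a.(X + X)\{a})))\{a} → =b=> n4
  n2 = 0\{a}\{b}\{b} → stopped
  n3 = 0\{a} → stopped
  n4 = 0\{a}\{a} → stopped
Partition-refinement fixed point:
  B0 = {m0}
  B1 = {m2, m3, n2, n3, n4}
  B2 = {m1, n1}
  B3 = {n0}
m0 ∈ B0, n0 ∈ B3 → different blocks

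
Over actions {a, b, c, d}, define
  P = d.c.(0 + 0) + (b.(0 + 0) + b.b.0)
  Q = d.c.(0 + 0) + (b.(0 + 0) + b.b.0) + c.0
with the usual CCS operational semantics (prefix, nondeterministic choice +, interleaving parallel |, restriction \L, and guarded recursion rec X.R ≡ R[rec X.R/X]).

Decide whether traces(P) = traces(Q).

traces(P) ≠ traces(Q) — witness ⟨c⟩

Reachable graph of P (5 states):
  m0 = d.c.(0 + 0) + (b.(0 + 0) + b.b.0) | ··b··> m1, ··b··> m2, ··d··> m3
  m1 = 0 + 0 | ∅
  m2 = b.0 | ··b··> m4
  m3 = c.(0 + 0) | ··c··> m1
  m4 = 0 | ∅
Reachable graph of Q (5 states):
  n0 = d.c.(0 + 0) + (b.(0 + 0) + b.b.0) + c.0 | ··b··> n1, ··b··> n2, ··c··> n3, ··d··> n4
  n1 = 0 + 0 | ∅
  n2 = b.0 | ··b··> n3
  n3 = 0 | ∅
  n4 = c.(0 + 0) | ··c··> n1
Trace ⟨c⟩ through Q, begin at {n0}:
  [1] c ⇒ {n3}
  Q completes σ.
Trace ⟨c⟩ through P, begin at {m0}:
  [1] c ⇒ ∅  — P cannot continue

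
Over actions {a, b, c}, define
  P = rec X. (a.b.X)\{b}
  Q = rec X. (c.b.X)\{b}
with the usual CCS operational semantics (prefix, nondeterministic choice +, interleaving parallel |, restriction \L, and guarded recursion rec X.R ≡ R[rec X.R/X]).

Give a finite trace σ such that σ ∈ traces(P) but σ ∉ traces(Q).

a

Reachable graph of P (2 states):
  u0 = rec X. (a.b.X)\{b} | —a→ u1
  u1 = (b.(rec X. (a.b.X)\{b}))\{b} | stopped
Reachable graph of Q (2 states):
  v0 = rec X. (c.b.X)\{b} | —c→ v1
  v1 = (b.(rec X. (c.b.X)\{b}))\{b} | stopped
Trace ⟨a⟩ through P, begin at {u0}:
  [1] a ⇒ {u1}
  — P admits the full trace.
Trace ⟨a⟩ through Q, begin at {v0}:
  [1] a ⇒ ∅ (Q stuck)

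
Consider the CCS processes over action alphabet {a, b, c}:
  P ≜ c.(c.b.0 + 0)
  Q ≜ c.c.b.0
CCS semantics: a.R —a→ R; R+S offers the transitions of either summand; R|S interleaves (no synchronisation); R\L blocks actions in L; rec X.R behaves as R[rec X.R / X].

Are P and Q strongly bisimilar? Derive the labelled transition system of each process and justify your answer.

YES

Reachable graph of P (4 states):
  p0 = c.(c.b.0 + 0) | —c→ p1
  p1 = c.b.0 + 0 | —c→ p2
  p2 = b.0 | —b→ p3
  p3 = 0 | ·
Reachable graph of Q (4 states):
  q0 = c.c.b.0 | —c→ q1
  q1 = c.b.0 | —c→ q2
  q2 = b.0 | —b→ q3
  q3 = 0 | ·
Coarsest stable partition (strong bisimilarity classes):
  B0 = {p0, q0}
  B1 = {p1, q1}
  B2 = {p2, q2}
  B3 = {p3, q3}
p0 ∈ B0, q0 ∈ B0 → same block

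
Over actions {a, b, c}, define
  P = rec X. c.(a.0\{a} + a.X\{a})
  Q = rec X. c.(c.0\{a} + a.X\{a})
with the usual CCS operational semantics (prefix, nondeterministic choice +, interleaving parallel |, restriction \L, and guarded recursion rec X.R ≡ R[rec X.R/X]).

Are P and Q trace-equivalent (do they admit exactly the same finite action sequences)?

trace-distinct — witness ⟨cc⟩

LTS(P): 5 reachable states
  u0 = rec X. c.(a.0\{a} + a.X\{a}) → —c→ u1
  u1 = a.0\{a} + a.(rec X. c.(a.0\{a} + a.X\{a}))\{a} → —a→ u2, —a→ u3
  u2 = (rec X. c.(a.0\{a} + a.X\{a}))\{a} → —c→ u4
  u3 = 0\{a} → stopped
  u4 = (a.0\{a} + a.(rec X. c.(a.0\{a} + a.X\{a}))\{a})\{a} → stopped
LTS(Q): 6 reachable states
  v0 = rec X. c.(c.0\{a} + a.X\{a}) → —c→ v1
  v1 = c.0\{a} + a.(rec X. c.(c.0\{a} + a.X\{a}))\{a} → —a→ v2, —c→ v3
  v2 = (rec X. c.(c.0\{a} + a.X\{a}))\{a} → —c→ v4
  v3 = 0\{a} → stopped
  v4 = (c.0\{a} + a.(rec X. c.(c.0\{a} + a.X\{a}))\{a})\{a} → —c→ v5
  v5 = 0\{a}\{a} → stopped
Trace ⟨cc⟩ through Q, begin at {v0}:
  step 1 (c): {v1}
  step 2 (c): {v3}
  Q completes σ.
Trace ⟨cc⟩ through P, begin at {u0}:
  step 1 (c): {u1}
  step 2 (c): no successor for P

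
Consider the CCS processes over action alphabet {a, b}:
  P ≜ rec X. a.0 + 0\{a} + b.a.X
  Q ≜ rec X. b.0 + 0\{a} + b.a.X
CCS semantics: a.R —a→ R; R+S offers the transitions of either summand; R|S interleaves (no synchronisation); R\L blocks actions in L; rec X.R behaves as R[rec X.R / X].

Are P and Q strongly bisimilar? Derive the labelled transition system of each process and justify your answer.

NO

Reachable graph of P (3 states):
  m0 = rec X. a.0 + 0\{a} + b.a.X | —a→ m1, —b→ m2
  m1 = 0 | ∅
  m2 = a.(rec X. a.0 + 0\{a} + b.a.X) | —a→ m0
Reachable graph of Q (3 states):
  n0 = rec X. b.0 + 0\{a} + b.a.X | —b→ n1, —b→ n2
  n1 = 0 | ∅
  n2 = a.(rec X. b.0 + 0\{a} + b.a.X) | —a→ n0
Bisimilarity quotient blocks:
  B0 = {m0}
  B1 = {m1, n1}
  B2 = {m2}
  B3 = {n0}
  B4 = {n2}
m0 ∈ B0, n0 ∈ B3 → different blocks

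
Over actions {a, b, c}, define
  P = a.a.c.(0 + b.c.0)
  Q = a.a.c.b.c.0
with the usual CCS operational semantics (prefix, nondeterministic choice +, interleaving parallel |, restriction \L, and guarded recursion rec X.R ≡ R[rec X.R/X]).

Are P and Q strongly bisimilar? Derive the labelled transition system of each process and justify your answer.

bisimilar

P's transition system — 6 states:
  u0 = a.a.c.(0 + b.c.0) → ··a··> u1
  u1 = a.c.(0 + b.c.0) → ··a··> u2
  u2 = c.(0 + b.c.0) → ··c··> u3
  u3 = 0 + b.c.0 → ··b··> u4
  u4 = c.0 → ··c··> u5
  u5 = 0 → ∅
Q's transition system — 6 states:
  v0 = a.a.c.b.c.0 → ··a··> v1
  v1 = a.c.b.c.0 → ··a··> v2
  v2 = c.b.c.0 → ··c··> v3
  v3 = b.c.0 → ··b··> v4
  v4 = c.0 → ··c··> v5
  v5 = 0 → ∅
Partition-refinement fixed point:
  B0 = {u0, v0}
  B1 = {u1, v1}
  B2 = {u2, v2}
  B3 = {u3, v3}
  B4 = {u4, v4}
  B5 = {u5, v5}
u0 ∈ B0, v0 ∈ B0 → same block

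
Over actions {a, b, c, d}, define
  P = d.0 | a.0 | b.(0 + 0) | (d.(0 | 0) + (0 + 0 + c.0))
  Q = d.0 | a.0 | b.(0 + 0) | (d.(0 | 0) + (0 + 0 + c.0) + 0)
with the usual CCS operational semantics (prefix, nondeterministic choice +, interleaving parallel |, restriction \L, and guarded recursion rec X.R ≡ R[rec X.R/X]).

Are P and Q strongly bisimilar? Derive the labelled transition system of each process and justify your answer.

P ~ Q

P's transition system — 24 states:
  p0 = d.0 | a.0 | b.(0 + 0) | (d.(0 | 0) + (0 + 0 + c.0)) → =a=> p1, =b=> p2, =c=> p3, =d=> p4, =d=> p5
  p1 = d.0 | 0 | b.(0 + 0) | (d.(0 | 0) + (0 + 0 + c.0)) → =b=> p6, =c=> p7, =d=> p8, =d=> p9
  p2 = d.0 | a.0 | (0 + 0) | (d.(0 | 0) + (0 + 0 + c.0)) → =a=> p6, =c=> p10, =d=> p11, =d=> p12
  p3 = d.0 | a.0 | b.(0 + 0) | 0 → =a=> p7, =b=> p10, =d=> p13
  p4 = 0 | a.0 | b.(0 + 0) | (d.(0 | 0) + (0 + 0 + c.0)) → =a=> p8, =b=> p11, =c=> p13, =d=> p14
  p5 = d.0 | a.0 | b.(0 + 0) | (0 | 0) → =a=> p9, =b=> p12, =d=> p14
  p6 = d.0 | 0 | (0 + 0) | (d.(0 | 0) + (0 + 0 + c.0)) → =c=> p15, =d=> p16, =d=> p17
  p7 = d.0 | 0 | b.(0 + 0) | 0 → =b=> p15, =d=> p18
  p8 = 0 | 0 | b.(0 + 0) | (d.(0 | 0) + (0 + 0 + c.0)) → =b=> p16, =c=> p18, =d=> p19
  p9 = d.0 | 0 | b.(0 + 0) | (0 | 0) → =b=> p17, =d=> p19
  p10 = d.0 | a.0 | (0 + 0) | 0 → =a=> p15, =d=> p20
  p11 = 0 | a.0 | (0 + 0) | (d.(0 | 0) + (0 + 0 + c.0)) → =a=> p16, =c=> p20, =d=> p21
  p12 = d.0 | a.0 | (0 + 0) | (0 | 0) → =a=> p17, =d=> p21
  p13 = 0 | a.0 | b.(0 + 0) | 0 → =a=> p18, =b=> p20
  p14 = 0 | a.0 | b.(0 + 0) | (0 | 0) → =a=> p19, =b=> p21
  p15 = d.0 | 0 | (0 + 0) | 0 → =d=> p22
  p16 = 0 | 0 | (0 + 0) | (d.(0 | 0) + (0 + 0 + c.0)) → =c=> p22, =d=> p23
  p17 = d.0 | 0 | (0 + 0) | (0 | 0) → =d=> p23
  p18 = 0 | 0 | b.(0 + 0) | 0 → =b=> p22
  p19 = 0 | 0 | b.(0 + 0) | (0 | 0) → =b=> p23
  p20 = 0 | a.0 | (0 + 0) | 0 → =a=> p22
  p21 = 0 | a.0 | (0 + 0) | (0 | 0) → =a=> p23
  p22 = 0 | 0 | (0 + 0) | 0 → ·
  p23 = 0 | 0 | (0 + 0) | (0 | 0) → ·
Q's transition system — 24 states:
  q0 = d.0 | a.0 | b.(0 + 0) | (d.(0 | 0) + (0 + 0 + c.0) + 0) → =a=> q1, =b=> q2, =c=> q3, =d=> q4, =d=> q5
  q1 = d.0 | 0 | b.(0 + 0) | (d.(0 | 0) + (0 + 0 + c.0) + 0) → =b=> q6, =c=> q7, =d=> q8, =d=> q9
  q2 = d.0 | a.0 | (0 + 0) | (d.(0 | 0) + (0 + 0 + c.0) + 0) → =a=> q6, =c=> q10, =d=> q11, =d=> q12
  q3 = d.0 | a.0 | b.(0 + 0) | 0 → =a=> q7, =b=> q10, =d=> q13
  q4 = 0 | a.0 | b.(0 + 0) | (d.(0 | 0) + (0 + 0 + c.0) + 0) → =a=> q8, =b=> q11, =c=> q13, =d=> q14
  q5 = d.0 | a.0 | b.(0 + 0) | (0 | 0) → =a=> q9, =b=> q12, =d=> q14
  q6 = d.0 | 0 | (0 + 0) | (d.(0 | 0) + (0 + 0 + c.0) + 0) → =c=> q15, =d=> q16, =d=> q17
  q7 = d.0 | 0 | b.(0 + 0) | 0 → =b=> q15, =d=> q18
  q8 = 0 | 0 | b.(0 + 0) | (d.(0 | 0) + (0 + 0 + c.0) + 0) → =b=> q16, =c=> q18, =d=> q19
  q9 = d.0 | 0 | b.(0 + 0) | (0 | 0) → =b=> q17, =d=> q19
  q10 = d.0 | a.0 | (0 + 0) | 0 → =a=> q15, =d=> q20
  q11 = 0 | a.0 | (0 + 0) | (d.(0 | 0) + (0 + 0 + c.0) + 0) → =a=> q16, =c=> q20, =d=> q21
  q12 = d.0 | a.0 | (0 + 0) | (0 | 0) → =a=> q17, =d=> q21
  q13 = 0 | a.0 | b.(0 + 0) | 0 → =a=> q18, =b=> q20
  q14 = 0 | a.0 | b.(0 + 0) | (0 | 0) → =a=> q19, =b=> q21
  q15 = d.0 | 0 | (0 + 0) | 0 → =d=> q22
  q16 = 0 | 0 | (0 + 0) | (d.(0 | 0) + (0 + 0 + c.0) + 0) → =c=> q22, =d=> q23
  q17 = d.0 | 0 | (0 + 0) | (0 | 0) → =d=> q23
  q18 = 0 | 0 | b.(0 + 0) | 0 → =b=> q22
  q19 = 0 | 0 | b.(0 + 0) | (0 | 0) → =b=> q23
  q20 = 0 | a.0 | (0 + 0) | 0 → =a=> q22
  q21 = 0 | a.0 | (0 + 0) | (0 | 0) → =a=> q23
  q22 = 0 | 0 | (0 + 0) | 0 → ·
  q23 = 0 | 0 | (0 + 0) | (0 | 0) → ·
Partition-refinement fixed point:
  B0 = {p0, q0}
  B1 = {p3, p5, q3, q5}
  B2 = {p7, p9, q7, q9}
  B3 = {p18, p19, q18, q19}
  B4 = {p22, p23, q22, q23}
  B5 = {p15, p17, q15, q17}
  B6 = {p10, p12, q10, q12}
  B7 = {p20, p21, q20, q21}
  B8 = {p13, p14, q13, q14}
  B9 = {p1, q1}
  B10 = {p8, q8}
  B11 = {p16, q16}
  B12 = {p6, q6}
  B13 = {p2, q2}
  B14 = {p11, q11}
  B15 = {p4, q4}
p0 ∈ B0, q0 ∈ B0 → same block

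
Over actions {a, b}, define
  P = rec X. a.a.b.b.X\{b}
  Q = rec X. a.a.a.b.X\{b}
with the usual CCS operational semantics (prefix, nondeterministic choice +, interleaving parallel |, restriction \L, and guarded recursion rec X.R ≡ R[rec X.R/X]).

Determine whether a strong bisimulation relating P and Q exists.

P's transition system — 7 states:
  m0 = rec X. a.a.b.b.X\{b} :: =a=> m1
  m1 = a.b.b.(rec X. a.a.b.b.X\{b})\{b} :: =a=> m2
  m2 = b.b.(rec X. a.a.b.b.X\{b})\{b} :: =b=> m3
  m3 = b.(rec X. a.a.b.b.X\{b})\{b} :: =b=> m4
  m4 = (rec X. a.a.b.b.X\{b})\{b} :: =a=> m5
  m5 = (a.b.b.(rec X. a.a.b.b.X\{b})\{b})\{b} :: =a=> m6
  m6 = (b.b.(rec X. a.a.b.b.X\{b})\{b})\{b} :: stopped
Q's transition system — 8 states:
  n0 = rec X. a.a.a.b.X\{b} :: =a=> n1
  n1 = a.a.b.(rec X. a.a.a.b.X\{b})\{b} :: =a=> n2
  n2 = a.b.(rec X. a.a.a.b.X\{b})\{b} :: =a=> n3
  n3 = b.(rec X. a.a.a.b.X\{b})\{b} :: =b=> n4
  n4 = (rec X. a.a.a.b.X\{b})\{b} :: =a=> n5
  n5 = (a.a.b.(rec X. a.a.a.b.X\{b})\{b})\{b} :: =a=> n6
  n6 = (a.b.(rec X. a.a.a.b.X\{b})\{b})\{b} :: =a=> n7
  n7 = (b.(rec X. a.a.a.b.X\{b})\{b})\{b} :: stopped
Partition-refinement fixed point:
  B0 = {m0}
  B1 = {m1}
  B2 = {m2}
  B3 = {m3}
  B4 = {m4, n5}
  B5 = {m5, n6}
  B6 = {m6, n7}
  B7 = {n0}
  B8 = {n1}
  B9 = {n2}
  B10 = {n3}
  B11 = {n4}
m0 ∈ B0, n0 ∈ B7 → different blocks

not bisimilar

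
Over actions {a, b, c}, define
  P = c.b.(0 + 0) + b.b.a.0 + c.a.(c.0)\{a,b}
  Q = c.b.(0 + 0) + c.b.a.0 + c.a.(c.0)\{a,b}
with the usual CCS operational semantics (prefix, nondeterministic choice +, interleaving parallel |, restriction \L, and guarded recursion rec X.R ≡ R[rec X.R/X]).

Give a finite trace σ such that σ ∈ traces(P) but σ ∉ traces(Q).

b

Reachable graph of P (9 states):
  m0 = c.b.(0 + 0) + b.b.a.0 + c.a.(c.0)\{a,b} has moves ··b··> m1, ··c··> m2, ··c··> m3
  m1 = b.a.0 has moves ··b··> m4
  m2 = a.(c.0)\{a,b} has moves ··a··> m5
  m3 = b.(0 + 0) has moves ··b··> m6
  m4 = a.0 has moves ··a··> m7
  m5 = (c.0)\{a,b} has moves ··c··> m8
  m6 = 0 + 0 has moves stopped
  m7 = 0 has moves stopped
  m8 = 0\{a,b} has moves stopped
Reachable graph of Q (9 states):
  n0 = c.b.(0 + 0) + c.b.a.0 + c.a.(c.0)\{a,b} has moves ··c··> n1, ··c··> n2, ··c··> n3
  n1 = a.(c.0)\{a,b} has moves ··a··> n4
  n2 = b.(0 + 0) has moves ··b··> n5
  n3 = b.a.0 has moves ··b··> n6
  n4 = (c.0)\{a,b} has moves ··c··> n7
  n5 = 0 + 0 has moves stopped
  n6 = a.0 has moves ··a··> n8
  n7 = 0\{a,b} has moves stopped
  n8 = 0 has moves stopped
Run σ = ⟨b⟩ on P: start {m0}
  after b @ step 1: {m1}
  P completes σ.
Run σ = ⟨b⟩ on Q: start {n0}
  after b @ step 1: no successor for Q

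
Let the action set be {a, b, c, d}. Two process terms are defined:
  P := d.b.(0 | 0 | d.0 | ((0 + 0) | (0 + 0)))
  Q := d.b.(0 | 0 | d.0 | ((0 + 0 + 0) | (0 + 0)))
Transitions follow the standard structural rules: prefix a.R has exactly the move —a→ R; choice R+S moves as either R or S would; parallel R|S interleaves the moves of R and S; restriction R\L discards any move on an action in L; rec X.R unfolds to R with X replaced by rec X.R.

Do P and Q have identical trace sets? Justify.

P's transition system — 4 states:
  m0 = d.b.(0 | 0 | d.0 | ((0 + 0) | (0 + 0))) ⊢ -d-> m1
  m1 = b.(0 | 0 | d.0 | ((0 + 0) | (0 + 0))) ⊢ -b-> m2
  m2 = 0 | 0 | d.0 | ((0 + 0) | (0 + 0)) ⊢ -d-> m3
  m3 = 0 | 0 | 0 | ((0 + 0) | (0 + 0)) ⊢ deadlocked
Q's transition system — 4 states:
  n0 = d.b.(0 | 0 | d.0 | ((0 + 0 + 0) | (0 + 0))) ⊢ -d-> n1
  n1 = b.(0 | 0 | d.0 | ((0 + 0 + 0) | (0 + 0))) ⊢ -b-> n2
  n2 = 0 | 0 | d.0 | ((0 + 0 + 0) | (0 + 0)) ⊢ -d-> n3
  n3 = 0 | 0 | 0 | ((0 + 0 + 0) | (0 + 0)) ⊢ deadlocked
Coarsest stable partition (strong bisimilarity classes):
  B0 = {m0, n0}
  B1 = {m1, n1}
  B2 = {m2, n2}
  B3 = {m3, n3}
m0 ∈ B0, n0 ∈ B0 → same block
Bisimilar ⇒ trace-equivalent.

traces(P) = traces(Q)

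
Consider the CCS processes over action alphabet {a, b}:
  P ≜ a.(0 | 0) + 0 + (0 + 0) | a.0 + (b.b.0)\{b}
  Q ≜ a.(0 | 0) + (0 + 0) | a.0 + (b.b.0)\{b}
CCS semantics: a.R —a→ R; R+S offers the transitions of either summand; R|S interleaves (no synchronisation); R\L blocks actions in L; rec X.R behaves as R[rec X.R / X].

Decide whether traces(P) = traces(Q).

LTS(P): 3 reachable states
  m0 = a.(0 | 0) + 0 + (0 + 0) | a.0 + (b.b.0)\{b} → ··a··> m1, ··a··> m2
  m1 = (0 + 0) | 0 → (no moves)
  m2 = 0 | 0 → (no moves)
LTS(Q): 3 reachable states
  n0 = a.(0 | 0) + (0 + 0) | a.0 + (b.b.0)\{b} → ··a··> n1, ··a··> n2
  n1 = (0 + 0) | 0 → (no moves)
  n2 = 0 | 0 → (no moves)
Coarsest stable partition (strong bisimilarity classes):
  B0 = {m0, n0}
  B1 = {m1, m2, n1, n2}
m0 ∈ B0, n0 ∈ B0 → same block
Bisimilar ⇒ trace-equivalent.

YES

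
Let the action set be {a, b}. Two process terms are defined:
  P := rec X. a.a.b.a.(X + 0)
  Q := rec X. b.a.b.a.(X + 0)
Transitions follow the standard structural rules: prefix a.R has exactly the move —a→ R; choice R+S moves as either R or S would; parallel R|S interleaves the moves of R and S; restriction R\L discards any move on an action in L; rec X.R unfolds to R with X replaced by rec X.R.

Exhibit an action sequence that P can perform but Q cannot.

P's transition system — 5 states:
  m0 = rec X. a.a.b.a.(X + 0) ⊢ ··a··> m1
  m1 = a.b.a.((rec X. a.a.b.a.(X + 0)) + 0) ⊢ ··a··> m2
  m2 = b.a.((rec X. a.a.b.a.(X + 0)) + 0) ⊢ ··b··> m3
  m3 = a.((rec X. a.a.b.a.(X + 0)) + 0) ⊢ ··a··> m4
  m4 = (rec X. a.a.b.a.(X + 0)) + 0 ⊢ ··a··> m1
Q's transition system — 5 states:
  n0 = rec X. b.a.b.a.(X + 0) ⊢ ··b··> n1
  n1 = a.b.a.((rec X. b.a.b.a.(X + 0)) + 0) ⊢ ··a··> n2
  n2 = b.a.((rec X. b.a.b.a.(X + 0)) + 0) ⊢ ··b··> n3
  n3 = a.((rec X. b.a.b.a.(X + 0)) + 0) ⊢ ··a··> n4
  n4 = (rec X. b.a.b.a.(X + 0)) + 0 ⊢ ··b··> n1
Executing a from P (initial set {m0}):
  step 1 (a): {m1}
  P completes σ.
Executing a from Q (initial set {n0}):
  step 1 (a): ∅ (Q stuck)

a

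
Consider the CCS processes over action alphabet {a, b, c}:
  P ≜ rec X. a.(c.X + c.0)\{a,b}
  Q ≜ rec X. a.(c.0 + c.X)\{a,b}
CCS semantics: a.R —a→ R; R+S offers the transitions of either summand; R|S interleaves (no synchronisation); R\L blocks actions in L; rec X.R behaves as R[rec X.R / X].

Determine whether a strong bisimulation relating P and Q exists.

YES

Reachable graph of P (4 states):
  s0 = rec X. a.(c.X + c.0)\{a,b} | --a--▸ s1
  s1 = (c.(rec X. a.(c.X + c.0)\{a,b}) + c.0)\{a,b} | --c--▸ s2, --c--▸ s3
  s2 = (rec X. a.(c.X + c.0)\{a,b})\{a,b} | ∅
  s3 = 0\{a,b} | ∅
Reachable graph of Q (4 states):
  t0 = rec X. a.(c.0 + c.X)\{a,b} | --a--▸ t1
  t1 = (c.0 + c.(rec X. a.(c.0 + c.X)\{a,b}))\{a,b} | --c--▸ t2, --c--▸ t3
  t2 = (rec X. a.(c.0 + c.X)\{a,b})\{a,b} | ∅
  t3 = 0\{a,b} | ∅
Partition-refinement fixed point:
  B0 = {s0, t0}
  B1 = {s1, t1}
  B2 = {s2, s3, t2, t3}
s0 ∈ B0, t0 ∈ B0 → same block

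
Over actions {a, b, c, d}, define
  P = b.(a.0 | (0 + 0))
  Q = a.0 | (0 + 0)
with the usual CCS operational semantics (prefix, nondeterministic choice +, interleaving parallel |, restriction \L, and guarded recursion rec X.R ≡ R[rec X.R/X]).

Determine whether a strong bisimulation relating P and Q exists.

NO

LTS(P): 3 reachable states
  s0 = b.(a.0 | (0 + 0)) → --b--▸ s1
  s1 = a.0 | (0 + 0) → --a--▸ s2
  s2 = 0 | (0 + 0) → ·
LTS(Q): 2 reachable states
  t0 = a.0 | (0 + 0) → --a--▸ t1
  t1 = 0 | (0 + 0) → ·
Bisimilarity quotient blocks:
  B0 = {s0}
  B1 = {s1, t0}
  B2 = {s2, t1}
s0 ∈ B0, t0 ∈ B1 → different blocks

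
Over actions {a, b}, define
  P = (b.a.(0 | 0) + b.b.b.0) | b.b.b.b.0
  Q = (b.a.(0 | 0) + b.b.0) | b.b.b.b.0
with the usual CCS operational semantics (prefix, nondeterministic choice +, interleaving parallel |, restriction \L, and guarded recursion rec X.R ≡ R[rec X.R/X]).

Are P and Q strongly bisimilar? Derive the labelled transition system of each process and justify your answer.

P ≁ Q

P's transition system — 30 states:
  u0 = (b.a.(0 | 0) + b.b.b.0) | b.b.b.b.0 has moves --b--▸ u1, --b--▸ u2, --b--▸ u3
  u1 = (b.a.(0 | 0) + b.b.b.0) | b.b.b.0 has moves --b--▸ u4, --b--▸ u5, --b--▸ u6
  u2 = a.(0 | 0) | b.b.b.b.0 has moves --a--▸ u7, --b--▸ u5
  u3 = b.b.0 | b.b.b.b.0 has moves --b--▸ u6, --b--▸ u8
  u4 = (b.a.(0 | 0) + b.b.b.0) | b.b.0 has moves --b--▸ u10, --b--▸ u11, --b--▸ u9
  u5 = a.(0 | 0) | b.b.b.0 has moves --a--▸ u12, --b--▸ u10
  u6 = b.b.0 | b.b.b.0 has moves --b--▸ u11, --b--▸ u13
  u7 = 0 | 0 | b.b.b.b.0 has moves --b--▸ u12
  u8 = b.0 | b.b.b.b.0 has moves --b--▸ u13, --b--▸ u14
  u9 = (b.a.(0 | 0) + b.b.b.0) | b.0 has moves --b--▸ u15, --b--▸ u16, --b--▸ u17
  u10 = a.(0 | 0) | b.b.0 has moves --a--▸ u18, --b--▸ u16
  u11 = b.b.0 | b.b.0 has moves --b--▸ u17, --b--▸ u19
  u12 = 0 | 0 | b.b.b.0 has moves --b--▸ u18
  u13 = b.0 | b.b.b.0 has moves --b--▸ u19, --b--▸ u20
  u14 = 0 | b.b.b.b.0 has moves --b--▸ u20
  u15 = (b.a.(0 | 0) + b.b.b.0) | 0 has moves --b--▸ u21, --b--▸ u22
  u16 = a.(0 | 0) | b.0 has moves --a--▸ u23, --b--▸ u21
  u17 = b.b.0 | b.0 has moves --b--▸ u22, --b--▸ u24
  u18 = 0 | 0 | b.b.0 has moves --b--▸ u23
  u19 = b.0 | b.b.0 has moves --b--▸ u24, --b--▸ u25
  u20 = 0 | b.b.b.0 has moves --b--▸ u25
  u21 = a.(0 | 0) | 0 has moves --a--▸ u26
  u22 = b.b.0 | 0 has moves --b--▸ u27
  u23 = 0 | 0 | b.0 has moves --b--▸ u26
  u24 = b.0 | b.0 has moves --b--▸ u27, --b--▸ u28
  u25 = 0 | b.b.0 has moves --b--▸ u28
  u26 = 0 | 0 | 0 has moves ∅
  u27 = b.0 | 0 has moves --b--▸ u29
  u28 = 0 | b.0 has moves --b--▸ u29
  u29 = 0 | 0 has moves ∅
Q's transition system — 25 states:
  v0 = (b.a.(0 | 0) + b.b.0) | b.b.b.b.0 has moves --b--▸ v1, --b--▸ v2, --b--▸ v3
  v1 = (b.a.(0 | 0) + b.b.0) | b.b.b.0 has moves --b--▸ v4, --b--▸ v5, --b--▸ v6
  v2 = a.(0 | 0) | b.b.b.b.0 has moves --a--▸ v7, --b--▸ v5
  v3 = b.0 | b.b.b.b.0 has moves --b--▸ v6, --b--▸ v8
  v4 = (b.a.(0 | 0) + b.b.0) | b.b.0 has moves --b--▸ v10, --b--▸ v11, --b--▸ v9
  v5 = a.(0 | 0) | b.b.b.0 has moves --a--▸ v12, --b--▸ v10
  v6 = b.0 | b.b.b.0 has moves --b--▸ v11, --b--▸ v13
  v7 = 0 | 0 | b.b.b.b.0 has moves --b--▸ v12
  v8 = 0 | b.b.b.b.0 has moves --b--▸ v13
  v9 = (b.a.(0 | 0) + b.b.0) | b.0 has moves --b--▸ v14, --b--▸ v15, --b--▸ v16
  v10 = a.(0 | 0) | b.b.0 has moves --a--▸ v17, --b--▸ v15
  v11 = b.0 | b.b.0 has moves --b--▸ v16, --b--▸ v18
  v12 = 0 | 0 | b.b.b.0 has moves --b--▸ v17
  v13 = 0 | b.b.b.0 has moves --b--▸ v18
  v14 = (b.a.(0 | 0) + b.b.0) | 0 has moves --b--▸ v19, --b--▸ v20
  v15 = a.(0 | 0) | b.0 has moves --a--▸ v21, --b--▸ v19
  v16 = b.0 | b.0 has moves --b--▸ v20, --b--▸ v22
  v17 = 0 | 0 | b.b.0 has moves --b--▸ v21
  v18 = 0 | b.b.0 has moves --b--▸ v22
  v19 = a.(0 | 0) | 0 has moves --a--▸ v23
  v20 = b.0 | 0 has moves --b--▸ v24
  v21 = 0 | 0 | b.0 has moves --b--▸ v23
  v22 = 0 | b.0 has moves --b--▸ v24
  v23 = 0 | 0 | 0 has moves ∅
  v24 = 0 | 0 has moves ∅
Partition-refinement fixed point:
  B0 = {u0}
  B1 = {u3}
  B2 = {u6, u8, v3}
  B3 = {u11, u13, u14, u7, v6, v7, v8}
  B4 = {u12, u17, u19, u20, v11, v12, v13}
  B5 = {u18, u22, u24, u25, v16, v17, v18}
  B6 = {u23, u27, u28, v20, v21, v22}
  B7 = {u26, u29, v23, v24}
  B8 = {u1}
  B9 = {u4}
  B10 = {u10, v10}
  B11 = {u16, v15}
  B12 = {u21, v19}
  B13 = {u9}
  B14 = {u15}
  B15 = {u5, v5}
  B16 = {u2, v2}
  B17 = {v0}
  B18 = {v1}
  B19 = {v4}
  B20 = {v9}
  B21 = {v14}
u0 ∈ B0, v0 ∈ B17 → different blocks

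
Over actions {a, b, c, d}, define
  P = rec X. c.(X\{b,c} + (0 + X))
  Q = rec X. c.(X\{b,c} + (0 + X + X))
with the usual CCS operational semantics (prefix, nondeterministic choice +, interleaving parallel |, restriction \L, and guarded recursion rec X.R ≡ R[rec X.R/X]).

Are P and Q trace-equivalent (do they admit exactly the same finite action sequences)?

YES

P's transition system — 2 states:
  m0 = rec X. c.(X\{b,c} + (0 + X)) ⊢ -c-> m1
  m1 = (rec X. c.(X\{b,c} + (0 + X)))\{b,c} + (0 + (rec X. c.(X\{b,c} + (0 + X)))) ⊢ -c-> m1
Q's transition system — 2 states:
  n0 = rec X. c.(X\{b,c} + (0 + X + X)) ⊢ -c-> n1
  n1 = (rec X. c.(X\{b,c} + (0 + X + X)))\{b,c} + (0 + (rec X. c.(X\{b,c} + (0 + X + X))) + (rec X. c.(X\{b,c} + (0 + X + X)))) ⊢ -c-> n1
Partition-refinement fixed point:
  B0 = {m0, m1, n0, n1}
m0 ∈ B0, n0 ∈ B0 → same block
Bisimilar ⇒ trace-equivalent.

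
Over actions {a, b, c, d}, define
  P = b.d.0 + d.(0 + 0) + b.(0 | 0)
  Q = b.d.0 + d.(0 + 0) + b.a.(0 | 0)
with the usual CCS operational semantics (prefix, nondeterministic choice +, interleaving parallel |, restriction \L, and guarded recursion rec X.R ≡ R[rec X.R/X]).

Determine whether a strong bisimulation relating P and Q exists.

Reachable graph of P (5 states):
  s0 = b.d.0 + d.(0 + 0) + b.(0 | 0) | ··b··> s1, ··b··> s2, ··d··> s3
  s1 = 0 | 0 | ∅
  s2 = d.0 | ··d··> s4
  s3 = 0 + 0 | ∅
  s4 = 0 | ∅
Reachable graph of Q (6 states):
  t0 = b.d.0 + d.(0 + 0) + b.a.(0 | 0) | ··b··> t1, ··b··> t2, ··d··> t3
  t1 = a.(0 | 0) | ··a··> t4
  t2 = d.0 | ··d··> t5
  t3 = 0 + 0 | ∅
  t4 = 0 | 0 | ∅
  t5 = 0 | ∅
Coarsest stable partition (strong bisimilarity classes):
  B0 = {s0}
  B1 = {s1, s3, s4, t3, t4, t5}
  B2 = {s2, t2}
  B3 = {t0}
  B4 = {t1}
s0 ∈ B0, t0 ∈ B3 → different blocks

P ≁ Q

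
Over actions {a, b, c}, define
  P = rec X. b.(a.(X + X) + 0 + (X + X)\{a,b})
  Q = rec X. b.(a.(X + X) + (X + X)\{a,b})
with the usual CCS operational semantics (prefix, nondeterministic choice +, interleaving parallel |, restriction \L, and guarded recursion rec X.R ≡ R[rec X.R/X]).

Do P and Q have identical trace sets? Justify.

YES

LTS(P): 3 reachable states
  u0 = rec X. b.(a.(X + X) + 0 + (X + X)\{a,b}) ⊢ =b=> u1
  u1 = a.((rec X. b.(a.(X + X) + 0 + (X + X)\{a,b})) + (rec X. b.(a.(X + X) + 0 + (X + X)\{a,b}))) + 0 + ((rec X. b.(a.(X + X) + 0 + (X + X)\{a,b})) + (rec X. b.(a.(X + X) + 0 + (X + X)\{a,b})))\{a,b} ⊢ =a=> u2
  u2 = (rec X. b.(a.(X + X) + 0 + (X + X)\{a,b})) + (rec X. b.(a.(X + X) + 0 + (X + X)\{a,b})) ⊢ =b=> u1
LTS(Q): 3 reachable states
  v0 = rec X. b.(a.(X + X) + (X + X)\{a,b}) ⊢ =b=> v1
  v1 = a.((rec X. b.(a.(X + X) + (X + X)\{a,b})) + (rec X. b.(a.(X + X) + (X + X)\{a,b}))) + ((rec X. b.(a.(X + X) + (X + X)\{a,b})) + (rec X. b.(a.(X + X) + (X + X)\{a,b})))\{a,b} ⊢ =a=> v2
  v2 = (rec X. b.(a.(X + X) + (X + X)\{a,b})) + (rec X. b.(a.(X + X) + (X + X)\{a,b})) ⊢ =b=> v1
Coarsest stable partition (strong bisimilarity classes):
  B0 = {u0, u2, v0, v2}
  B1 = {u1, v1}
u0 ∈ B0, v0 ∈ B0 → same block
Bisimilar ⇒ trace-equivalent.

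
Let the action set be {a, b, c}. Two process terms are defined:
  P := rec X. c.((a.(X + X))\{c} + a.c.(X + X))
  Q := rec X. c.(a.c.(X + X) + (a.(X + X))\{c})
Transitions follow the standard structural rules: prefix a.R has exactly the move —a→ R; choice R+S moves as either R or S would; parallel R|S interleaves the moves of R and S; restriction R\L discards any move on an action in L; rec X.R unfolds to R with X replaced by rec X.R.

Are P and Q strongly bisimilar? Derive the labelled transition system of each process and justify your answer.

bisimilar

Reachable graph of P (5 states):
  p0 = rec X. c.((a.(X + X))\{c} + a.c.(X + X)) ⊢ ··c··> p1
  p1 = (a.((rec X. c.((a.(X + X))\{c} + a.c.(X + X))) + (rec X. c.((a.(X + X))\{c} + a.c.(X + X)))))\{c} + a.c.((rec X. c.((a.(X + X))\{c} + a.c.(X + X))) + (rec X. c.((a.(X + X))\{c} + a.c.(X + X)))) ⊢ ··a··> p2, ··a··> p3
  p2 = ((rec X. c.((a.(X + X))\{c} + a.c.(X + X))) + (rec X. c.((a.(X + X))\{c} + a.c.(X + X))))\{c} ⊢ stopped
  p3 = c.((rec X. c.((a.(X + X))\{c} + a.c.(X + X))) + (rec X. c.((a.(X + X))\{c} + a.c.(X + X)))) ⊢ ··c··> p4
  p4 = (rec X. c.((a.(X + X))\{c} + a.c.(X + X))) + (rec X. c.((a.(X + X))\{c} + a.c.(X + X))) ⊢ ··c··> p1
Reachable graph of Q (5 states):
  q0 = rec X. c.(a.c.(X + X) + (a.(X + X))\{c}) ⊢ ··c··> q1
  q1 = a.c.((rec X. c.(a.c.(X + X) + (a.(X + X))\{c})) + (rec X. c.(a.c.(X + X) + (a.(X + X))\{c}))) + (a.((rec X. c.(a.c.(X + X) + (a.(X + X))\{c})) + (rec X. c.(a.c.(X + X) + (a.(X + X))\{c}))))\{c} ⊢ ··a··> q2, ··a··> q3
  q2 = ((rec X. c.(a.c.(X + X) + (a.(X + X))\{c})) + (rec X. c.(a.c.(X + X) + (a.(X + X))\{c})))\{c} ⊢ stopped
  q3 = c.((rec X. c.(a.c.(X + X) + (a.(X + X))\{c})) + (rec X. c.(a.c.(X + X) + (a.(X + X))\{c}))) ⊢ ··c··> q4
  q4 = (rec X. c.(a.c.(X + X) + (a.(X + X))\{c})) + (rec X. c.(a.c.(X + X) + (a.(X + X))\{c})) ⊢ ··c··> q1
Coarsest stable partition (strong bisimilarity classes):
  B0 = {p0, p4, q0, q4}
  B1 = {p1, q1}
  B2 = {p2, q2}
  B3 = {p3, q3}
p0 ∈ B0, q0 ∈ B0 → same block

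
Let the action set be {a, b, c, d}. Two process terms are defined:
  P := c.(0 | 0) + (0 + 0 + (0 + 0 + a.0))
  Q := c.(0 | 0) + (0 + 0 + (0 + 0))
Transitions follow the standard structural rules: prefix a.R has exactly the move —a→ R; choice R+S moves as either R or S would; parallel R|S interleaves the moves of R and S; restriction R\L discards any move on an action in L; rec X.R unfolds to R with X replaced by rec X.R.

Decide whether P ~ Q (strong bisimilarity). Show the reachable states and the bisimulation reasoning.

NO

LTS(P): 3 reachable states
  p0 = c.(0 | 0) + (0 + 0 + (0 + 0 + a.0)) ⊢ —a→ p1, —c→ p2
  p1 = 0 ⊢ ·
  p2 = 0 | 0 ⊢ ·
LTS(Q): 2 reachable states
  q0 = c.(0 | 0) + (0 + 0 + (0 + 0)) ⊢ —c→ q1
  q1 = 0 | 0 ⊢ ·
Coarsest stable partition (strong bisimilarity classes):
  B0 = {p0}
  B1 = {p1, p2, q1}
  B2 = {q0}
p0 ∈ B0, q0 ∈ B2 → different blocks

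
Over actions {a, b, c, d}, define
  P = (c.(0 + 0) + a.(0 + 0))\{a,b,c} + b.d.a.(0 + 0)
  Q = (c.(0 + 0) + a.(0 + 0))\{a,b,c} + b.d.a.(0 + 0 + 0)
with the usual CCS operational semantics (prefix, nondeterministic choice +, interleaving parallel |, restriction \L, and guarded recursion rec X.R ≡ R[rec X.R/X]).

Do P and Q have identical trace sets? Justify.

P's transition system — 4 states:
  m0 = (c.(0 + 0) + a.(0 + 0))\{a,b,c} + b.d.a.(0 + 0) ⊢ --b--▸ m1
  m1 = d.a.(0 + 0) ⊢ --d--▸ m2
  m2 = a.(0 + 0) ⊢ --a--▸ m3
  m3 = 0 + 0 ⊢ deadlocked
Q's transition system — 4 states:
  n0 = (c.(0 + 0) + a.(0 + 0))\{a,b,c} + b.d.a.(0 + 0 + 0) ⊢ --b--▸ n1
  n1 = d.a.(0 + 0 + 0) ⊢ --d--▸ n2
  n2 = a.(0 + 0 + 0) ⊢ --a--▸ n3
  n3 = 0 + 0 + 0 ⊢ deadlocked
Bisimilarity quotient blocks:
  B0 = {m0, n0}
  B1 = {m1, n1}
  B2 = {m2, n2}
  B3 = {m3, n3}
m0 ∈ B0, n0 ∈ B0 → same block
Bisimilar ⇒ trace-equivalent.

YES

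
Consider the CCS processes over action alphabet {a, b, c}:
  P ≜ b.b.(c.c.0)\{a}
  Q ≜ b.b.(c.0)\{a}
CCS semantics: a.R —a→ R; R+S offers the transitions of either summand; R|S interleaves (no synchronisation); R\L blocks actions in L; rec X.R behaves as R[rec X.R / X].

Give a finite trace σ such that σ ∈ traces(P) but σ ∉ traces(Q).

bbcc

P's transition system — 5 states:
  m0 = b.b.(c.c.0)\{a} :: =b=> m1
  m1 = b.(c.c.0)\{a} :: =b=> m2
  m2 = (c.c.0)\{a} :: =c=> m3
  m3 = (c.0)\{a} :: =c=> m4
  m4 = 0\{a} :: (no moves)
Q's transition system — 4 states:
  n0 = b.b.(c.0)\{a} :: =b=> n1
  n1 = b.(c.0)\{a} :: =b=> n2
  n2 = (c.0)\{a} :: =c=> n3
  n3 = 0\{a} :: (no moves)
Trace ⟨bbcc⟩ through P, begin at {m0}:
  [1] b ⇒ {m1}
  [2] b ⇒ {m2}
  [3] c ⇒ {m3}
  [4] c ⇒ {m4}
  — P admits the full trace.
Trace ⟨bbcc⟩ through Q, begin at {n0}:
  [1] b ⇒ {n1}
  [2] b ⇒ {n2}
  [3] c ⇒ {n3}
  [4] c ⇒ ∅ (Q stuck)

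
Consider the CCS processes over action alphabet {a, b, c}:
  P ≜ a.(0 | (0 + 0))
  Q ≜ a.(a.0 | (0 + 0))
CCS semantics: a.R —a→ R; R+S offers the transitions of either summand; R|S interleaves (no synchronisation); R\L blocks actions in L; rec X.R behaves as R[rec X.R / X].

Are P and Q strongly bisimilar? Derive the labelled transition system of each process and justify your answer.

P's transition system — 2 states:
  u0 = a.(0 | (0 + 0)) has moves ··a··> u1
  u1 = 0 | (0 + 0) has moves ·
Q's transition system — 3 states:
  v0 = a.(a.0 | (0 + 0)) has moves ··a··> v1
  v1 = a.0 | (0 + 0) has moves ··a··> v2
  v2 = 0 | (0 + 0) has moves ·
Coarsest stable partition (strong bisimilarity classes):
  B0 = {u0, v1}
  B1 = {u1, v2}
  B2 = {v0}
u0 ∈ B0, v0 ∈ B2 → different blocks

not bisimilar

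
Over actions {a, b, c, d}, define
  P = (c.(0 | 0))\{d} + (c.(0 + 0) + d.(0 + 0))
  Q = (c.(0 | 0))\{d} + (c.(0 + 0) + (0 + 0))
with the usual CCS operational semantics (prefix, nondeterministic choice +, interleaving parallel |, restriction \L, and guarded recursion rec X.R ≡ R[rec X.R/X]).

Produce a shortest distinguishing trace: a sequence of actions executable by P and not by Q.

d

P's transition system — 3 states:
  p0 = (c.(0 | 0))\{d} + (c.(0 + 0) + d.(0 + 0)) ⊢ ··c··> p1, ··c··> p2, ··d··> p2
  p1 = (0 | 0)\{d} ⊢ stopped
  p2 = 0 + 0 ⊢ stopped
Q's transition system — 3 states:
  q0 = (c.(0 | 0))\{d} + (c.(0 + 0) + (0 + 0)) ⊢ ··c··> q1, ··c··> q2
  q1 = (0 | 0)\{d} ⊢ stopped
  q2 = 0 + 0 ⊢ stopped
Executing d from P (initial set {p0}):
  [1] d ⇒ {p2}
  P completes σ.
Executing d from Q (initial set {q0}):
  [1] d ⇒ ∅  — Q cannot continue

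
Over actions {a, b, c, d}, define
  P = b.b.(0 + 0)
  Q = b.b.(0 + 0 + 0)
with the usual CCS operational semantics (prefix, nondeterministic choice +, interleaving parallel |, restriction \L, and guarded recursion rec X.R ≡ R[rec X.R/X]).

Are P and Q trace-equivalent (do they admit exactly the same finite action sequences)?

traces(P) = traces(Q)

Reachable graph of P (3 states):
  s0 = b.b.(0 + 0) ⊢ ··b··> s1
  s1 = b.(0 + 0) ⊢ ··b··> s2
  s2 = 0 + 0 ⊢ ∅
Reachable graph of Q (3 states):
  t0 = b.b.(0 + 0 + 0) ⊢ ··b··> t1
  t1 = b.(0 + 0 + 0) ⊢ ··b··> t2
  t2 = 0 + 0 + 0 ⊢ ∅
Partition-refinement fixed point:
  B0 = {s0, t0}
  B1 = {s1, t1}
  B2 = {s2, t2}
s0 ∈ B0, t0 ∈ B0 → same block
Bisimilar ⇒ trace-equivalent.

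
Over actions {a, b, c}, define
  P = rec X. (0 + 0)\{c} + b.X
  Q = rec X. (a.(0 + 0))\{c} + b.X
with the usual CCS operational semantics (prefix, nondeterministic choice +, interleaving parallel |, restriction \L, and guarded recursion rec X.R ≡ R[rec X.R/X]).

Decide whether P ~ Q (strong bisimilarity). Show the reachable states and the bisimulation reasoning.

NO

P's transition system — 1 states:
  m0 = rec X. (0 + 0)\{c} + b.X has moves —b→ m0
Q's transition system — 2 states:
  n0 = rec X. (a.(0 + 0))\{c} + b.X has moves —a→ n1, —b→ n0
  n1 = (0 + 0)\{c} has moves ∅
Bisimilarity quotient blocks:
  B0 = {m0}
  B1 = {n0}
  B2 = {n1}
m0 ∈ B0, n0 ∈ B1 → different blocks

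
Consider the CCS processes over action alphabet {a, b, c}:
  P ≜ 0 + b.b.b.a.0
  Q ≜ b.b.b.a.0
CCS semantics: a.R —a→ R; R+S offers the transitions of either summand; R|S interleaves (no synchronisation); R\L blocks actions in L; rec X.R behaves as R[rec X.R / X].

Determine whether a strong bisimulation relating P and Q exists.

bisimilar

P's transition system — 5 states:
  m0 = 0 + b.b.b.a.0 | ··b··> m1
  m1 = b.b.a.0 | ··b··> m2
  m2 = b.a.0 | ··b··> m3
  m3 = a.0 | ··a··> m4
  m4 = 0 | stopped
Q's transition system — 5 states:
  n0 = b.b.b.a.0 | ··b··> n1
  n1 = b.b.a.0 | ··b··> n2
  n2 = b.a.0 | ··b··> n3
  n3 = a.0 | ··a··> n4
  n4 = 0 | stopped
Partition-refinement fixed point:
  B0 = {m0, n0}
  B1 = {m1, n1}
  B2 = {m2, n2}
  B3 = {m3, n3}
  B4 = {m4, n4}
m0 ∈ B0, n0 ∈ B0 → same block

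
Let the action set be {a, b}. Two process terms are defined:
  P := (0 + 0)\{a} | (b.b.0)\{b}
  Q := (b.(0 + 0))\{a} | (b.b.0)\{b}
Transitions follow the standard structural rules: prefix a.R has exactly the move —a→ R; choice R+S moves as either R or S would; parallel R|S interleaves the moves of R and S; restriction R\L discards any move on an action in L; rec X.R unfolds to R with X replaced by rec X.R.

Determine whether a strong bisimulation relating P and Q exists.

LTS(P): 1 reachable states
  m0 = (0 + 0)\{a} | (b.b.0)\{b} → deadlocked
LTS(Q): 2 reachable states
  n0 = (b.(0 + 0))\{a} | (b.b.0)\{b} → —b→ n1
  n1 = (0 + 0)\{a} | (b.b.0)\{b} → deadlocked
Partition-refinement fixed point:
  B0 = {m0, n1}
  B1 = {n0}
m0 ∈ B0, n0 ∈ B1 → different blocks

NO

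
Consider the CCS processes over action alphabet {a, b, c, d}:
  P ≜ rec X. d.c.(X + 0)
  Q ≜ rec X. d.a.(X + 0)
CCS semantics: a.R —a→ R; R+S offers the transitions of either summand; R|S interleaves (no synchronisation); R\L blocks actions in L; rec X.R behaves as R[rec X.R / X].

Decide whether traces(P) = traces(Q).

NO — witness ⟨dc⟩

P's transition system — 3 states:
  p0 = rec X. d.c.(X + 0) → —d→ p1
  p1 = c.((rec X. d.c.(X + 0)) + 0) → —c→ p2
  p2 = (rec X. d.c.(X + 0)) + 0 → —d→ p1
Q's transition system — 3 states:
  q0 = rec X. d.a.(X + 0) → —d→ q1
  q1 = a.((rec X. d.a.(X + 0)) + 0) → —a→ q2
  q2 = (rec X. d.a.(X + 0)) + 0 → —d→ q1
Executing dc from P (initial set {p0}):
  after d @ step 1: {p1}
  after c @ step 2: {p2}
  ✓ P
Executing dc from Q (initial set {q0}):
  after d @ step 1: {q1}
  after c @ step 2: ∅  — Q cannot continue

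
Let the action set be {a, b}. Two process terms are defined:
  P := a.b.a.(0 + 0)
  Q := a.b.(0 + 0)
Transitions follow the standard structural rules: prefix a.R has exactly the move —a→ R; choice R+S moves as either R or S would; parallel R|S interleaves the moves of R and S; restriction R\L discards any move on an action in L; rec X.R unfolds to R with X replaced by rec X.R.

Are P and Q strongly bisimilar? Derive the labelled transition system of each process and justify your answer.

P ≁ Q

P's transition system — 4 states:
  s0 = a.b.a.(0 + 0) | =a=> s1
  s1 = b.a.(0 + 0) | =b=> s2
  s2 = a.(0 + 0) | =a=> s3
  s3 = 0 + 0 | ·
Q's transition system — 3 states:
  t0 = a.b.(0 + 0) | =a=> t1
  t1 = b.(0 + 0) | =b=> t2
  t2 = 0 + 0 | ·
Partition-refinement fixed point:
  B0 = {s0}
  B1 = {s1}
  B2 = {s2}
  B3 = {s3, t2}
  B4 = {t0}
  B5 = {t1}
s0 ∈ B0, t0 ∈ B4 → different blocks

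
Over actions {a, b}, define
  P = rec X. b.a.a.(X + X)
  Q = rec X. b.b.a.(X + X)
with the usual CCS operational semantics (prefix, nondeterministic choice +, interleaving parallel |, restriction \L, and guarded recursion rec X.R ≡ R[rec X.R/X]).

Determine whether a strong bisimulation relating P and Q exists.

Reachable graph of P (4 states):
  s0 = rec X. b.a.a.(X + X) | =b=> s1
  s1 = a.a.((rec X. b.a.a.(X + X)) + (rec X. b.a.a.(X + X))) | =a=> s2
  s2 = a.((rec X. b.a.a.(X + X)) + (rec X. b.a.a.(X + X))) | =a=> s3
  s3 = (rec X. b.a.a.(X + X)) + (rec X. b.a.a.(X + X)) | =b=> s1
Reachable graph of Q (4 states):
  t0 = rec X. b.b.a.(X + X) | =b=> t1
  t1 = b.a.((rec X. b.b.a.(X + X)) + (rec X. b.b.a.(X + X))) | =b=> t2
  t2 = a.((rec X. b.b.a.(X + X)) + (rec X. b.b.a.(X + X))) | =a=> t3
  t3 = (rec X. b.b.a.(X + X)) + (rec X. b.b.a.(X + X)) | =b=> t1
Coarsest stable partition (strong bisimilarity classes):
  B0 = {s0, s3}
  B1 = {s1}
  B2 = {s2}
  B3 = {t0, t3}
  B4 = {t1}
  B5 = {t2}
s0 ∈ B0, t0 ∈ B3 → different blocks

not bisimilar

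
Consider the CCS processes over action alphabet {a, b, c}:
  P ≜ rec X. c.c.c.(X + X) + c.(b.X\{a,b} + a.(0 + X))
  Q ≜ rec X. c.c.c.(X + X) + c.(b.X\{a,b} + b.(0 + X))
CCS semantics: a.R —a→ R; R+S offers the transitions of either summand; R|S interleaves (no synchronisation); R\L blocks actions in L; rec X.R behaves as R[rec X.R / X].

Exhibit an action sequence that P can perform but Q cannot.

P's transition system — 11 states:
  p0 = rec X. c.c.c.(X + X) + c.(b.X\{a,b} + a.(0 + X)) ⊢ --c--▸ p1, --c--▸ p2
  p1 = b.(rec X. c.c.c.(X + X) + c.(b.X\{a,b} + a.(0 + X)))\{a,b} + a.(0 + (rec X. c.c.c.(X + X) + c.(b.X\{a,b} + a.(0 + X)))) ⊢ --a--▸ p3, --b--▸ p4
  p2 = c.c.((rec X. c.c.c.(X + X) + c.(b.X\{a,b} + a.(0 + X))) + (rec X. c.c.c.(X + X) + c.(b.X\{a,b} + a.(0 + X)))) ⊢ --c--▸ p5
  p3 = 0 + (rec X. c.c.c.(X + X) + c.(b.X\{a,b} + a.(0 + X))) ⊢ --c--▸ p1, --c--▸ p2
  p4 = (rec X. c.c.c.(X + X) + c.(b.X\{a,b} + a.(0 + X)))\{a,b} ⊢ --c--▸ p6, --c--▸ p7
  p5 = c.((rec X. c.c.c.(X + X) + c.(b.X\{a,b} + a.(0 + X))) + (rec X. c.c.c.(X + X) + c.(b.X\{a,b} + a.(0 + X)))) ⊢ --c--▸ p8
  p6 = (b.(rec X. c.c.c.(X + X) + c.(b.X\{a,b} + a.(0 + X)))\{a,b} + a.(0 + (rec X. c.c.c.(X + X) + c.(b.X\{a,b} + a.(0 + X)))))\{a,b} ⊢ ·
  p7 = (c.c.((rec X. c.c.c.(X + X) + c.(b.X\{a,b} + a.(0 + X))) + (rec X. c.c.c.(X + X) + c.(b.X\{a,b} + a.(0 + X)))))\{a,b} ⊢ --c--▸ p9
  p8 = (rec X. c.c.c.(X + X) + c.(b.X\{a,b} + a.(0 + X))) + (rec X. c.c.c.(X + X) + c.(b.X\{a,b} + a.(0 + X))) ⊢ --c--▸ p1, --c--▸ p2
  p9 = (c.((rec X. c.c.c.(X + X) + c.(b.X\{a,b} + a.(0 + X))) + (rec X. c.c.c.(X + X) + c.(b.X\{a,b} + a.(0 + X)))))\{a,b} ⊢ --c--▸ p10
  p10 = ((rec X. c.c.c.(X + X) + c.(b.X\{a,b} + a.(0 + X))) + (rec X. c.c.c.(X + X) + c.(b.X\{a,b} + a.(0 + X))))\{a,b} ⊢ --c--▸ p6, --c--▸ p7
Q's transition system — 11 states:
  q0 = rec X. c.c.c.(X + X) + c.(b.X\{a,b} + b.(0 + X)) ⊢ --c--▸ q1, --c--▸ q2
  q1 = b.(rec X. c.c.c.(X + X) + c.(b.X\{a,b} + b.(0 + X)))\{a,b} + b.(0 + (rec X. c.c.c.(X + X) + c.(b.X\{a,b} + b.(0 + X)))) ⊢ --b--▸ q3, --b--▸ q4
  q2 = c.c.((rec X. c.c.c.(X + X) + c.(b.X\{a,b} + b.(0 + X))) + (rec X. c.c.c.(X + X) + c.(b.X\{a,b} + b.(0 + X)))) ⊢ --c--▸ q5
  q3 = (rec X. c.c.c.(X + X) + c.(b.X\{a,b} + b.(0 + X)))\{a,b} ⊢ --c--▸ q6, --c--▸ q7
  q4 = 0 + (rec X. c.c.c.(X + X) + c.(b.X\{a,b} + b.(0 + X))) ⊢ --c--▸ q1, --c--▸ q2
  q5 = c.((rec X. c.c.c.(X + X) + c.(b.X\{a,b} + b.(0 + X))) + (rec X. c.c.c.(X + X) + c.(b.X\{a,b} + b.(0 + X)))) ⊢ --c--▸ q8
  q6 = (b.(rec X. c.c.c.(X + X) + c.(b.X\{a,b} + b.(0 + X)))\{a,b} + b.(0 + (rec X. c.c.c.(X + X) + c.(b.X\{a,b} + b.(0 + X)))))\{a,b} ⊢ ·
  q7 = (c.c.((rec X. c.c.c.(X + X) + c.(b.X\{a,b} + b.(0 + X))) + (rec X. c.c.c.(X + X) + c.(b.X\{a,b} + b.(0 + X)))))\{a,b} ⊢ --c--▸ q9
  q8 = (rec X. c.c.c.(X + X) + c.(b.X\{a,b} + b.(0 + X))) + (rec X. c.c.c.(X + X) + c.(b.X\{a,b} + b.(0 + X))) ⊢ --c--▸ q1, --c--▸ q2
  q9 = (c.((rec X. c.c.c.(X + X) + c.(b.X\{a,b} + b.(0 + X))) + (rec X. c.c.c.(X + X) + c.(b.X\{a,b} + b.(0 + X)))))\{a,b} ⊢ --c--▸ q10
  q10 = ((rec X. c.c.c.(X + X) + c.(b.X\{a,b} + b.(0 + X))) + (rec X. c.c.c.(X + X) + c.(b.X\{a,b} + b.(0 + X))))\{a,b} ⊢ --c--▸ q6, --c--▸ q7
Run σ = ⟨ca⟩ on P: start {p0}
  after c @ step 1: {p1, p2}
  after a @ step 2: {p3}
  — P admits the full trace.
Run σ = ⟨ca⟩ on Q: start {q0}
  after c @ step 1: {q1, q2}
  after a @ step 2: no successor for Q

ca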